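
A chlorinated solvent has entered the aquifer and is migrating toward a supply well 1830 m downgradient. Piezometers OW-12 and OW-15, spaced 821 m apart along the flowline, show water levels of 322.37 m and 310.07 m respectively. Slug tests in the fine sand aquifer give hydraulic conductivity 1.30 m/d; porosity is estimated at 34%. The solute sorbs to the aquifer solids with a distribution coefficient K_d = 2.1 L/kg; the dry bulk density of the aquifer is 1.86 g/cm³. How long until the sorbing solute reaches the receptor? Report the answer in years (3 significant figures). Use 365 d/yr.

1090 years

Hydraulic gradient i = (322.37 − 310.07) / 821 = 12.30 / 821 = 0.01498
q = Ki = 1.30 × 0.01498 = 0.01948 m/d
Seepage velocity v = q / n = 0.01948 / 0.34 = 0.05728 m/d
Retardation R = 1 + ρ_b·K_d/n = 1 + 1.86×2.1/0.34 = 12.49
Contaminant velocity v_c = v/R = 0.05728/12.49 = 0.004587 m/d
t = L/v_c = 1830/0.004587 = 399000 d
   = 399000/365 = 1090 yr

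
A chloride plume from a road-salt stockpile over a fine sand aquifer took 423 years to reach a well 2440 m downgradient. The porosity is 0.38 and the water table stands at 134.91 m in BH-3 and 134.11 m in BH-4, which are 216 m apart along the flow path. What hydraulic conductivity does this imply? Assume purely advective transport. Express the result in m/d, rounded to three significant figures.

Hydraulic gradient i = (134.91 − 134.11) / 216 = 0.80 / 216 = 0.003704
t = 423 years = 154400 d
v = L / t = 2440 / 154400 = 0.01580 m/d
K = v · n / i = 0.01580 × 0.38 / 0.003704 = 1.62 m/d

1.62 m/d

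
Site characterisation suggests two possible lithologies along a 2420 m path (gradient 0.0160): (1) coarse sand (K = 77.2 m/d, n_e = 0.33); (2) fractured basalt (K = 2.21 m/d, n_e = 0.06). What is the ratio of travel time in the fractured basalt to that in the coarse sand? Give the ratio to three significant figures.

Unit 1 (coarse sand): v = 77.2×0.016/0.33 = 3.743 m/d, t = 2420/3.743 = 646.5 d
Unit 2 (fractured basalt): v = 2.21×0.016/0.06 = 0.5893 m/d, t = 2420/0.5893 = 4106 d
t(fractured basalt) / t(coarse sand) = 4106/646.5 = 6.35

6.35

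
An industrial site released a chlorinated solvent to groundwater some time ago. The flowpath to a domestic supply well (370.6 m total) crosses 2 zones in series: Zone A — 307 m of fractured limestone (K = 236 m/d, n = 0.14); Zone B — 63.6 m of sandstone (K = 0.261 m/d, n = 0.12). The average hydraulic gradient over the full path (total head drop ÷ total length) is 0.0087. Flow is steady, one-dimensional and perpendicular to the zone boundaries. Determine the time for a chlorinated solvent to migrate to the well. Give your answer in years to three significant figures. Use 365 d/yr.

Continuity: the same q passes through each zone, so ΔH = q·Σ(L_j/K_j) — the zones act as resistances in series.
Σ(L/K) = 307/236 + 63.6/0.261 = 1.301 + 243.7 = 245.0 d
K_eq = L_total / Σ(L/K) = 370.6 / 245.0 = 1.513 m/d
q = K_eq · i = 1.513 × 0.0087 = 0.01316 m/d (same in every zone)
Zone A: v = q/n = 0.01316/0.14 = 0.09401 m/d → t_A = 307/0.09401 = 3266 d
Zone B: v = q/n = 0.01316/0.12 = 0.1097 m/d → t_B = 63.6/0.1097 = 579.9 d
Total t = 3266 + 579.9 = 3846 d
   = 3846 / 365 = 10.5 yr

10.5 years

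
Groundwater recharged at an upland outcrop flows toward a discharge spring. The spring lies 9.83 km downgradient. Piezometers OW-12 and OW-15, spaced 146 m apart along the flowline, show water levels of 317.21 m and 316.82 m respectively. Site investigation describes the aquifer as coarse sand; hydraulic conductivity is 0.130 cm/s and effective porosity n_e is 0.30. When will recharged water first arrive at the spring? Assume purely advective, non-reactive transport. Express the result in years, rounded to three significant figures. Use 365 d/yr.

Hydraulic gradient i = (317.21 − 316.82) / 146 = 0.39 / 146 = 0.002671
K = 0.130 cm/s × 864 = 112.3 m/d
q = Ki = 112.3 × 0.002671 = 0.3000 m/d
v = Ki/n = 112.3·0.002671/0.30 = 1.000 m/d
L = 9.83 km = 9830 m
t = L / v = 9830 / 1.000 = 9829 d
   = 9829 / 365 = 26.9 yr

26.9 years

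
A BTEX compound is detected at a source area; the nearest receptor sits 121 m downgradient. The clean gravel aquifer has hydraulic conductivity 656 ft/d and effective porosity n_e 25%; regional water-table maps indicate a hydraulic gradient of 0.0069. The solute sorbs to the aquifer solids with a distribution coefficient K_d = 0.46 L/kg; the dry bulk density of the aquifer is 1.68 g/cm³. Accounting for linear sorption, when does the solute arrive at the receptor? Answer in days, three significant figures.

89.7 days

K = 656 ft/d × 0.3048 = 199.9 m/d
q = Ki = 199.9 × 0.0069 = 1.380 m/d
v_s = q/n_e = 1.380/0.25 = 5.519 m/d
Retardation R = 1 + ρ_b·K_d/n = 1 + 1.68×0.46/0.25 = 4.091
Contaminant velocity v_c = v/R = 5.519/4.091 = 1.349 m/d
t = L/v_c = 121/1.349 = 89.70 d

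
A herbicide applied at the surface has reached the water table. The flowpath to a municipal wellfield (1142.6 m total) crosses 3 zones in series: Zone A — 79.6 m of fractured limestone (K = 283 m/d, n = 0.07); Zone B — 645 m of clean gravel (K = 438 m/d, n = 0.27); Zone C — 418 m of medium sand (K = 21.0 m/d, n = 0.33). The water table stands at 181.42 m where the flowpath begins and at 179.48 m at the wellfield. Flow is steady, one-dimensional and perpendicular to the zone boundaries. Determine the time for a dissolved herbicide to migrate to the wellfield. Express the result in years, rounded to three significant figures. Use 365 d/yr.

9.72 years

Total head drop ΔH = 181.42 − 179.48 = 1.94 m
Steady 1-D flow in series ⇒ the Darcy flux q is identical in every zone and the zone head losses add (resistances L/K in series).
Σ(L/K) = 79.6/283 + 645/438 + 418/21.0 = 0.2813 + 1.473 + 19.90 = 21.66 d
q = ΔH / Σ(L/K) = 1.94 / 21.66 = 0.08957 m/d (same in every zone)
Zone A: v = q/n = 0.08957/0.07 = 1.280 m/d → t_A = 79.6/1.280 = 62.21 d
Zone B: v = q/n = 0.08957/0.27 = 0.3317 m/d → t_B = 645/0.3317 = 1944 d
Zone C: v = q/n = 0.08957/0.33 = 0.2714 m/d → t_C = 418/0.2714 = 1540 d
Total t = 62.21 + 1944 + 1540 = 3546 d
   = 3546 / 365 = 9.72 yr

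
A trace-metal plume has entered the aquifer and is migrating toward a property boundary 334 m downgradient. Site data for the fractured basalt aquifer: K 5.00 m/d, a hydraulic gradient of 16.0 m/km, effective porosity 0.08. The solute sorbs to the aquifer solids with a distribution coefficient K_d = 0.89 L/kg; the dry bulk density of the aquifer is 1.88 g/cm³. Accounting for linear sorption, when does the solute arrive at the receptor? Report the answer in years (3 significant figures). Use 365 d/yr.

Darcy flux q = K·i = 5.00 × 0.016 = 0.08000 m/d
v = Ki/n = 5.00·0.016/0.08 = 1.000 m/d
Retardation R = 1 + ρ_b·K_d/n = 1 + 1.88×0.89/0.08 = 21.92
Contaminant velocity v_c = v/R = 1.000/21.92 = 0.04563 m/d
t = L/v_c = 334/0.04563 = 7320 d
   = 7320/365 = 20.1 yr

20.1 years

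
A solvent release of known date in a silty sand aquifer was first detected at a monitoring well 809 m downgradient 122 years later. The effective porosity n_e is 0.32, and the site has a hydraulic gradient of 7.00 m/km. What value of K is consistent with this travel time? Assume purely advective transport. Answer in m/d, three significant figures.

0.831 m/d

t = 122 years = 44530 d
v = L / t = 809 / 44530 = 0.01817 m/d
K = v · n / i = 0.01817 × 0.32 / 0.0070 = 0.831 m/d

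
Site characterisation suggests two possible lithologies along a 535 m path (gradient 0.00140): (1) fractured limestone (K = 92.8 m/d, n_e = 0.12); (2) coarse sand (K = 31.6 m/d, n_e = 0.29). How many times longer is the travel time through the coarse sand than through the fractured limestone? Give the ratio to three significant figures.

7.10

Unit 1 (fractured limestone): v = 92.8×0.0014/0.12 = 1.083 m/d, t = 535/1.083 = 494.2 d
Unit 2 (coarse sand): v = 31.6×0.0014/0.29 = 0.1526 m/d, t = 535/0.1526 = 3507 d
t(coarse sand) / t(fractured limestone) = 3507/494.2 = 7.10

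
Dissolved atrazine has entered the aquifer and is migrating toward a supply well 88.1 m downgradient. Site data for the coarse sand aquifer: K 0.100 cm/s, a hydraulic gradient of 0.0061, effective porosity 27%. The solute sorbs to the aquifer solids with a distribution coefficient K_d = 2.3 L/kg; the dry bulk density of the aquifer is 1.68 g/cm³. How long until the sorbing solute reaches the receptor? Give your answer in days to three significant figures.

K = 0.100 cm/s × 864 = 86.40 m/d
Darcy flux q = K·i = 86.40 × 0.0061 = 0.5270 m/d
Average linear velocity = 0.5270 / 0.27 = 1.952 m/d
Retardation R = 1 + ρ_b·K_d/n = 1 + 1.68×2.3/0.27 = 15.31
Contaminant velocity v_c = v/R = 1.952/15.31 = 0.1275 m/d
t = L/v_c = 88.1/0.1275 = 691.0 d

691 days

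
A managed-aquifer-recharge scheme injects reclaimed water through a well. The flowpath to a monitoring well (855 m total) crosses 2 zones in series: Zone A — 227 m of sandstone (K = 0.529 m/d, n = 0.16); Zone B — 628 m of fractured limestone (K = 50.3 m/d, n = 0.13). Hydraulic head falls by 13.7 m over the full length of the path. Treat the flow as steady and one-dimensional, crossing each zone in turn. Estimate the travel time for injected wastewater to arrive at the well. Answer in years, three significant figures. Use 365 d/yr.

Continuity: the same q passes through each zone, so ΔH = q·Σ(L_j/K_j) — the zones act as resistances in series.
Σ(L/K) = 227/0.529 + 628/50.3 = 429.1 + 12.49 = 441.6 d
q = ΔH / Σ(L/K) = 13.7 / 441.6 = 0.03102 m/d (same in every zone)
Zone A: v = q/n = 0.03102/0.16 = 0.1939 m/d → t_A = 227/0.1939 = 1171 d
Zone B: v = q/n = 0.03102/0.13 = 0.2386 m/d → t_B = 628/0.2386 = 2632 d
Total t = 1171 + 2632 = 3802 d
   = 3802 / 365 = 10.4 yr

10.4 years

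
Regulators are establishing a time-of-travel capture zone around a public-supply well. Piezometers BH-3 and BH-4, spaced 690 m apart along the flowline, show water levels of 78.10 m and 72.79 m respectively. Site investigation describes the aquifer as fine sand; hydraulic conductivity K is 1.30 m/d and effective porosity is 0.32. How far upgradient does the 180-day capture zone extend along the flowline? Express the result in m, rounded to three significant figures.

Hydraulic gradient i = (78.10 − 72.79) / 690 = 5.31 / 690 = 0.007696
Specific discharge q = 1.30 × 0.007696 = 0.01000 m/d
Seepage velocity v = q / n = 0.01000 / 0.32 = 0.03126 m/d
L = v × T = 0.03126 × 180 = 5.627 m

5.63 m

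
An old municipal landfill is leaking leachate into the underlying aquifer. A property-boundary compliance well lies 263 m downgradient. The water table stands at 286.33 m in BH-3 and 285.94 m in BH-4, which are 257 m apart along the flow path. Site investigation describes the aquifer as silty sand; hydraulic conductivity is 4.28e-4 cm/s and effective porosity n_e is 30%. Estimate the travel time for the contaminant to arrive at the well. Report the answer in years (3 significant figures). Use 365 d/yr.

Hydraulic gradient i = (286.33 − 285.94) / 257 = 0.39 / 257 = 0.001518
K = 4.28e-4 cm/s × 864 = 0.3698 m/d
q = Ki = 0.3698 × 0.001518 = 5.612e-4 m/d
v = Ki/n = 0.3698·0.001518/0.30 = 0.001871 m/d
t = L / v = 263 / 0.001871 = 140600 d
   = 140600 / 365 = 385 yr

385 years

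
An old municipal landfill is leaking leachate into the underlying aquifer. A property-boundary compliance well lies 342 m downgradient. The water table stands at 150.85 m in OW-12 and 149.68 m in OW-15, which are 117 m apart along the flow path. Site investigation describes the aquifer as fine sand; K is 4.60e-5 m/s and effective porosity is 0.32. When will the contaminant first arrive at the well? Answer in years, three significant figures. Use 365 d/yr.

Hydraulic gradient i = (150.85 − 149.68) / 117 = 1.17 / 117 = 0.01000
K = 4.60e-5 m/s × 86400 s/d = 3.974 m/d
q = Ki = 3.974 × 0.01000 = 0.03974 m/d
v = Ki/n = 3.974·0.01000/0.32 = 0.1242 m/d
t = L / v = 342 / 0.1242 = 2754 d
   = 2754 / 365 = 7.54 yr

7.54 years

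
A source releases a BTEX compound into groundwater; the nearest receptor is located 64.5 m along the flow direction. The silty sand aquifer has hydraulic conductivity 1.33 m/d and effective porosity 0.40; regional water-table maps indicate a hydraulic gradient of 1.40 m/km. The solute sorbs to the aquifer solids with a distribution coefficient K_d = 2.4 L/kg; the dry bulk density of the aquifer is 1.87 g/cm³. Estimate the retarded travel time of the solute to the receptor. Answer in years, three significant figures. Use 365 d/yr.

464 years

Specific discharge q = 1.33 × 0.0014 = 0.001862 m/d
Average linear velocity = 0.001862 / 0.40 = 0.004655 m/d
Retardation R = 1 + ρ_b·K_d/n = 1 + 1.87×2.4/0.40 = 12.22
Contaminant velocity v_c = v/R = 0.004655/12.22 = 3.809e-4 m/d
t = L/v_c = 64.5/3.809e-4 = 169300 d
   = 169300/365 = 464 yr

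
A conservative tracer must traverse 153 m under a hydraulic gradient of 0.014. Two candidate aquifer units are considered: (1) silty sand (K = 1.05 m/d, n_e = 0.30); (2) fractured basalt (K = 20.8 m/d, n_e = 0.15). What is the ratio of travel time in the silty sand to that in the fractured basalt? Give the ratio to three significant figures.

Unit 1 (silty sand): v = 1.05×0.014/0.30 = 0.04900 m/d, t = 153/0.04900 = 3122 d
Unit 2 (fractured basalt): v = 20.8×0.014/0.15 = 1.941 m/d, t = 153/1.941 = 78.81 d
t(silty sand) / t(fractured basalt) = 3122/78.81 = 39.6

39.6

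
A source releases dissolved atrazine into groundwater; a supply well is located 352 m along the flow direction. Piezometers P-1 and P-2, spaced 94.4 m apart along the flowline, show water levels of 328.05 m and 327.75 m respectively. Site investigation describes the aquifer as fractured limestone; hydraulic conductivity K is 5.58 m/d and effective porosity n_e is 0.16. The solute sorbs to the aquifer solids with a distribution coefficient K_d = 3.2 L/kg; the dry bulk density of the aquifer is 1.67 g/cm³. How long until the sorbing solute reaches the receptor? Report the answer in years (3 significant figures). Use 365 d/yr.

Hydraulic gradient i = (328.05 − 327.75) / 94.4 = 0.30 / 94.4 = 0.003178
Specific discharge q = 5.58 × 0.003178 = 0.01773 m/d
v_s = q/n_e = 0.01773/0.16 = 0.1108 m/d
Retardation R = 1 + ρ_b·K_d/n = 1 + 1.67×3.2/0.16 = 34.40
Contaminant velocity v_c = v/R = 0.1108/34.40 = 0.003222 m/d
t = L/v_c = 352/0.003222 = 109300 d
   = 109300/365 = 299 yr

299 years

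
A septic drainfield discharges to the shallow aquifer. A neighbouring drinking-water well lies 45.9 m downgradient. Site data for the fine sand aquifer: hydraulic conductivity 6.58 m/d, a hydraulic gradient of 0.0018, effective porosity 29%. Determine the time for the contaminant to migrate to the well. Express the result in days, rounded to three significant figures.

1120 days

Specific discharge q = 6.58 × 0.0018 = 0.01184 m/d
Seepage velocity v = q / n = 0.01184 / 0.29 = 0.04084 m/d
t = L / v = 45.9 / 0.04084 = 1124 d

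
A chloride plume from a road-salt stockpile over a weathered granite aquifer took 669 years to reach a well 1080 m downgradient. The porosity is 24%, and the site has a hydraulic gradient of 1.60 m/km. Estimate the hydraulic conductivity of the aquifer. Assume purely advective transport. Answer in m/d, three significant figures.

0.663 m/d

t = 669 years = 244200 d
v = L / t = 1080 / 244200 = 0.004423 m/d
K = v · n / i = 0.004423 × 0.24 / 0.0016 = 0.663 m/d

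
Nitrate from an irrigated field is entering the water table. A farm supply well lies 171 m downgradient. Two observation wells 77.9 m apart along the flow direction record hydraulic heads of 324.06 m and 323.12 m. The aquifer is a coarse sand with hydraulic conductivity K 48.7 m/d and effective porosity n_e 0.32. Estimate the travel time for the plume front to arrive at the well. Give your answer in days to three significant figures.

Hydraulic gradient i = (324.06 − 323.12) / 77.9 = 0.94 / 77.9 = 0.01207
q = Ki = 48.7 × 0.01207 = 0.5877 m/d
Seepage velocity v = q / n = 0.5877 / 0.32 = 1.836 m/d
t = L / v = 171 / 1.836 = 93.12 d

93.1 days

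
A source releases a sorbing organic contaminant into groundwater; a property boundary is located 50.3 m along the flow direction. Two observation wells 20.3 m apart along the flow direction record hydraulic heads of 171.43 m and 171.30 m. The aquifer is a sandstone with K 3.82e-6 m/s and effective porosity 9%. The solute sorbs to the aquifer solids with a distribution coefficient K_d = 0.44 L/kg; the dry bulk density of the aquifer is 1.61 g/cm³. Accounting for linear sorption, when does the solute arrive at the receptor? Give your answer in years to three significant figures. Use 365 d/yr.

52.1 years

Hydraulic gradient i = (171.43 − 171.30) / 20.3 = 0.13 / 20.3 = 0.006404
K = 3.82e-6 m/s × 86400 s/d = 0.3300 m/d
Specific discharge q = 0.3300 × 0.006404 = 0.002114 m/d
v_s = q/n_e = 0.002114/0.09 = 0.02348 m/d
Retardation R = 1 + ρ_b·K_d/n = 1 + 1.61×0.44/0.09 = 8.871
Contaminant velocity v_c = v/R = 0.02348/8.871 = 0.002647 m/d
t = L/v_c = 50.3/0.002647 = 19000 d
   = 19000/365 = 52.1 yr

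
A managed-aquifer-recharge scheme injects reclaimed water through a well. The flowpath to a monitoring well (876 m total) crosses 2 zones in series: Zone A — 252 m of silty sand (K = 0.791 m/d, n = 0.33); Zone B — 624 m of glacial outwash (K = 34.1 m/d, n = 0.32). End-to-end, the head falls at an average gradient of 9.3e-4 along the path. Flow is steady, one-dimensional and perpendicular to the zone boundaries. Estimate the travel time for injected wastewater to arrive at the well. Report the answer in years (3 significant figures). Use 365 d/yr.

320 years

Steady 1-D flow in series ⇒ the Darcy flux q is identical in every zone and the zone head losses add (resistances L/K in series).
Σ(L/K) = 252/0.791 + 624/34.1 = 318.6 + 18.30 = 336.9 d
K_eq = L_total / Σ(L/K) = 876 / 336.9 = 2.600 m/d
q = K_eq · i = 2.600 × 9.3e-4 = 0.002418 m/d (same in every zone)
Zone A: v = q/n = 0.002418/0.33 = 0.007328 m/d → t_A = 252/0.007328 = 34390 d
Zone B: v = q/n = 0.002418/0.32 = 0.007557 m/d → t_B = 624/0.007557 = 82570 d
Total t = 34390 + 82570 = 117000 d
   = 117000 / 365 = 320 yr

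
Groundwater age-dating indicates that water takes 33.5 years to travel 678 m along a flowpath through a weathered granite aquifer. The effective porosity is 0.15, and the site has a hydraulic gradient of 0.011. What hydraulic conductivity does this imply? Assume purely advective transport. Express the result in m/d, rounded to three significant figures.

0.756 m/d

t = 33.5 years = 12230 d
v = L / t = 678 / 12230 = 0.05545 m/d
K = v · n / i = 0.05545 × 0.15 / 0.011 = 0.756 m/d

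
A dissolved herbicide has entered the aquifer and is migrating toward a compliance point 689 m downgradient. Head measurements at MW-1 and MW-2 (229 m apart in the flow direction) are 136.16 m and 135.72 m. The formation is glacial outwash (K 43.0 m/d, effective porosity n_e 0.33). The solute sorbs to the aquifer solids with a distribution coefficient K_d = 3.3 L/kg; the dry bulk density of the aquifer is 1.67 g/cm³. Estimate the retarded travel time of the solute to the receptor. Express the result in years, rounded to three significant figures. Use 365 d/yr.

Hydraulic gradient i = (136.16 − 135.72) / 229 = 0.44 / 229 = 0.001921
q = Ki = 43.0 × 0.001921 = 0.08262 m/d
v = Ki/n = 43.0·0.001921/0.33 = 0.2504 m/d
Retardation R = 1 + ρ_b·K_d/n = 1 + 1.67×3.3/0.33 = 17.70
Contaminant velocity v_c = v/R = 0.2504/17.70 = 0.01414 m/d
t = L/v_c = 689/0.01414 = 48710 d
   = 48710/365 = 133 yr

133 years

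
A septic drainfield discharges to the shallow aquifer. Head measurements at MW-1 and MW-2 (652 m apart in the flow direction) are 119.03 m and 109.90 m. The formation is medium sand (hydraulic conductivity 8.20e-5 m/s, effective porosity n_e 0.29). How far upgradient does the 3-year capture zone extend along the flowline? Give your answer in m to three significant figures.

Hydraulic gradient i = (119.03 − 109.90) / 652 = 9.13 / 652 = 0.01400
K = 8.20e-5 m/s × 86400 s/d = 7.085 m/d
Darcy flux q = K·i = 7.085 × 0.01400 = 0.09921 m/d
Average linear velocity = 0.09921 / 0.29 = 0.3421 m/d
T = 3 yr × 365 = 1095 d
L = v × T = 0.3421 × 1095 = 374.6 m

375 m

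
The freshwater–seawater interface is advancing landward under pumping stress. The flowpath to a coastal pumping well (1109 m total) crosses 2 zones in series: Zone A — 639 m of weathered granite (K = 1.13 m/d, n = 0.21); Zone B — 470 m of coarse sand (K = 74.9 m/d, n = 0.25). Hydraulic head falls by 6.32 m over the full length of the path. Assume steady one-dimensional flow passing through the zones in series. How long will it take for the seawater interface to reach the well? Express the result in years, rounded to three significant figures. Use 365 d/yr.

Continuity: the same q passes through each zone, so ΔH = q·Σ(L_j/K_j) — the zones act as resistances in series.
Σ(L/K) = 639/1.13 + 470/74.9 = 565.5 + 6.275 = 571.8 d
q = ΔH / Σ(L/K) = 6.32 / 571.8 = 0.01105 m/d (same in every zone)
Zone A: v = q/n = 0.01105/0.21 = 0.05264 m/d → t_A = 639/0.05264 = 12140 d
Zone B: v = q/n = 0.01105/0.25 = 0.04421 m/d → t_B = 470/0.04421 = 10630 d
Total t = 12140 + 10630 = 22770 d
   = 22770 / 365 = 62.4 yr

62.4 years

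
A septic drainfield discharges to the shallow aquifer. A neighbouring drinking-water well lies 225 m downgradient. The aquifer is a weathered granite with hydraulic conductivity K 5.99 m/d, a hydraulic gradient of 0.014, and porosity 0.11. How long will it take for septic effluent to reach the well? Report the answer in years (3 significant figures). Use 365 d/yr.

q = Ki = 5.99 × 0.014 = 0.08386 m/d
Seepage velocity v = q / n = 0.08386 / 0.11 = 0.7624 m/d
t = L / v = 225 / 0.7624 = 295.1 d
   = 295.1 / 365 = 0.809 yr

0.809 years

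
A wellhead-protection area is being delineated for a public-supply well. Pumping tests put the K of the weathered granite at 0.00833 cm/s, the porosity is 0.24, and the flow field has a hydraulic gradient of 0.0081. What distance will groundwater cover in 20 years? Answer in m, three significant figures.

K = 0.00833 cm/s × 864 = 7.197 m/d
q = Ki = 7.197 × 0.0081 = 0.05830 m/d
v = Ki/n = 7.197·0.0081/0.24 = 0.2429 m/d
T = 20 yr × 365 = 7300 d
L = v × T = 0.2429 × 7300 = 1773 m

1770 m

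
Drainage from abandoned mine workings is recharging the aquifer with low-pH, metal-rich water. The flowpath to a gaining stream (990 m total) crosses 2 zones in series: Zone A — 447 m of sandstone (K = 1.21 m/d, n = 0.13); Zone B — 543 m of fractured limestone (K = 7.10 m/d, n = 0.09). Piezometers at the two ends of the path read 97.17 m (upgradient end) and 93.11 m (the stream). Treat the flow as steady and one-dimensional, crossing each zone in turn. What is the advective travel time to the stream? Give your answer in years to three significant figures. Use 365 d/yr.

Total head drop ΔH = 97.17 − 93.11 = 4.06 m
Steady 1-D flow in series ⇒ the Darcy flux q is identical in every zone and the zone head losses add (resistances L/K in series).
Σ(L/K) = 447/1.21 + 543/7.10 = 369.4 + 76.48 = 445.9 d
q = ΔH / Σ(L/K) = 4.06 / 445.9 = 0.009105 m/d (same in every zone)
Zone A: v = q/n = 0.009105/0.13 = 0.07004 m/d → t_A = 447/0.07004 = 6382 d
Zone B: v = q/n = 0.009105/0.09 = 0.1012 m/d → t_B = 543/0.1012 = 5367 d
Total t = 6382 + 5367 = 11750 d
   = 11750 / 365 = 32.2 yr

32.2 years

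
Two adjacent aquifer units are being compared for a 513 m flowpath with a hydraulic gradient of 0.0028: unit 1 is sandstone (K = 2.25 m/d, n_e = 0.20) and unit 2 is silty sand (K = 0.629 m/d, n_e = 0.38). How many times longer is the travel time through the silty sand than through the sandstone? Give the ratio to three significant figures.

Unit 1 (sandstone): v = 2.25×0.0028/0.20 = 0.03150 m/d, t = 513/0.03150 = 16290 d
Unit 2 (silty sand): v = 0.629×0.0028/0.38 = 0.004635 m/d, t = 513/0.004635 = 110700 d
t(silty sand) / t(sandstone) = 110700/16290 = 6.80

6.80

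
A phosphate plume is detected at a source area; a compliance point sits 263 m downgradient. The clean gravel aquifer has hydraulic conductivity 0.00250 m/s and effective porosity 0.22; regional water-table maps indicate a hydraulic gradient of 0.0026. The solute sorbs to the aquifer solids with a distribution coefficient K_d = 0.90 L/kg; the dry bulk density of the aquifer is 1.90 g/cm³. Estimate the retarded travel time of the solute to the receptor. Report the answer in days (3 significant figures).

904 days

K = 0.00250 m/s × 86400 s/d = 216.0 m/d
Darcy flux q = K·i = 216.0 × 0.0026 = 0.5616 m/d
Average linear velocity = 0.5616 / 0.22 = 2.553 m/d
Retardation R = 1 + ρ_b·K_d/n = 1 + 1.90×0.90/0.22 = 8.773
Contaminant velocity v_c = v/R = 2.553/8.773 = 0.2910 m/d
t = L/v_c = 263/0.2910 = 903.8 d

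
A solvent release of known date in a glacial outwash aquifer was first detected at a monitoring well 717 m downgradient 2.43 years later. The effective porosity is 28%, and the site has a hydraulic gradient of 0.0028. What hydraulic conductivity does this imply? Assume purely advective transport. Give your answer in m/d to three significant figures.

t = 2.43 years = 887.0 d
v = L / t = 717 / 887.0 = 0.8084 m/d
K = v · n / i = 0.8084 × 0.28 / 0.0028 = 80.8 m/d

80.8 m/d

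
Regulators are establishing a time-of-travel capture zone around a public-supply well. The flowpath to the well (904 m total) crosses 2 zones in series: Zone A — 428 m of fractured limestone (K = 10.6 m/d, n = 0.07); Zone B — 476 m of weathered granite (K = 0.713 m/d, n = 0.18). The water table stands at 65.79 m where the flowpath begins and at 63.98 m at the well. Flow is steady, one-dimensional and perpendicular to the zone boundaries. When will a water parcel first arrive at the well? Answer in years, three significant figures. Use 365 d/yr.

124 years

Total head drop ΔH = 65.79 − 63.98 = 1.81 m
Steady 1-D flow in series ⇒ the Darcy flux q is identical in every zone and the zone head losses add (resistances L/K in series).
Σ(L/K) = 428/10.6 + 476/0.713 = 40.38 + 667.6 = 708.0 d
q = ΔH / Σ(L/K) = 1.81 / 708.0 = 0.002557 m/d (same in every zone)
Zone A: v = q/n = 0.002557/0.07 = 0.03652 m/d → t_A = 428/0.03652 = 11720 d
Zone B: v = q/n = 0.002557/0.18 = 0.01420 m/d → t_B = 476/0.01420 = 33510 d
Total t = 11720 + 33510 = 45230 d
   = 45230 / 365 = 124 yr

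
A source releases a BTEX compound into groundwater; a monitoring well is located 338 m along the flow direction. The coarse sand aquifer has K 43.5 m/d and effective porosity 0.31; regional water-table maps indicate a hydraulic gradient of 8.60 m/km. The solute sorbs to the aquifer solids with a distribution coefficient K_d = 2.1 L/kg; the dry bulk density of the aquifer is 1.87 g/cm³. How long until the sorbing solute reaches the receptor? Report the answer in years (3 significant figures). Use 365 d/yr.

Specific discharge q = 43.5 × 0.0086 = 0.3741 m/d
v_s = q/n_e = 0.3741/0.31 = 1.207 m/d
Retardation R = 1 + ρ_b·K_d/n = 1 + 1.87×2.1/0.31 = 13.67
Contaminant velocity v_c = v/R = 1.207/13.67 = 0.08829 m/d
t = L/v_c = 338/0.08829 = 3828 d
   = 3828/365 = 10.5 yr

10.5 years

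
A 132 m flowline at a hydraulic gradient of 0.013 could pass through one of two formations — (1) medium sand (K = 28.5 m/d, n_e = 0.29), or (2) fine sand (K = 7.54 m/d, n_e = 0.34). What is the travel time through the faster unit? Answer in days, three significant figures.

103 days

Unit 1 (medium sand): v = 28.5×0.013/0.29 = 1.278 m/d, t = 132/1.278 = 103.3 d
Unit 2 (fine sand): v = 7.54×0.013/0.34 = 0.2883 m/d, t = 132/0.2883 = 457.9 d
Faster unit: t = 103 d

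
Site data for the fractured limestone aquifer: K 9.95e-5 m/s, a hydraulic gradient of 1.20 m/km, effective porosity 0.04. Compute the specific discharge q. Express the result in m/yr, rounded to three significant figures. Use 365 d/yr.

3.77 m/yr

K = 9.95e-5 m/s × 86400 s/d = 8.597 m/d
q = Ki = 8.597 × 0.0012 = 0.01032 m/d
   = 0.01032 × 365 = 3.77 m/yr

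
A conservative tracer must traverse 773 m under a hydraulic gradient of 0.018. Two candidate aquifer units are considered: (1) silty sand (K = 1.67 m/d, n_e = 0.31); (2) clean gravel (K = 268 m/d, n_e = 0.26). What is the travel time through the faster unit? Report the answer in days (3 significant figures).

41.7 days

Unit 1 (silty sand): v = 1.67×0.018/0.31 = 0.09697 m/d, t = 773/0.09697 = 7972 d
Unit 2 (clean gravel): v = 268×0.018/0.26 = 18.55 m/d, t = 773/18.55 = 41.66 d
Faster unit: t = 41.7 d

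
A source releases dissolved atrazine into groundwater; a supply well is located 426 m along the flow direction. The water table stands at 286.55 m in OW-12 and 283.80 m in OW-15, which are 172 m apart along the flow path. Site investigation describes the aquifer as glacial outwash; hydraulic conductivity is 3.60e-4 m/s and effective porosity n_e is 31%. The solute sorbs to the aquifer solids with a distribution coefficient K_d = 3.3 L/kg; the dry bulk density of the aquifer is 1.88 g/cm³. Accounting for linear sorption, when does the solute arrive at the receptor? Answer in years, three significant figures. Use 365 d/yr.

15.3 years

Hydraulic gradient i = (286.55 − 283.80) / 172 = 2.75 / 172 = 0.01599
K = 3.60e-4 m/s × 86400 s/d = 31.10 m/d
Darcy flux q = K·i = 31.10 × 0.01599 = 0.4973 m/d
Seepage velocity v = q / n = 0.4973 / 0.31 = 1.604 m/d
Retardation R = 1 + ρ_b·K_d/n = 1 + 1.88×3.3/0.31 = 21.01
Contaminant velocity v_c = v/R = 1.604/21.01 = 0.07634 m/d
t = L/v_c = 426/0.07634 = 5580 d
   = 5580/365 = 15.3 yr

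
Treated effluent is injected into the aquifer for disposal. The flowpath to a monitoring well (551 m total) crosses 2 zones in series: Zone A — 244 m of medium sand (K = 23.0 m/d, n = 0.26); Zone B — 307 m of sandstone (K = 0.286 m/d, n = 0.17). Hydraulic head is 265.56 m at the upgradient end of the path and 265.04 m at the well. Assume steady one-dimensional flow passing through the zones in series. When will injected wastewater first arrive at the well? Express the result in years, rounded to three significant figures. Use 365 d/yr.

Total head drop ΔH = 265.56 − 265.04 = 0.52 m
Continuity: the same q passes through each zone, so ΔH = q·Σ(L_j/K_j) — the zones act as resistances in series.
Σ(L/K) = 244/23.0 + 307/0.286 = 10.61 + 1073 = 1084 d
q = ΔH / Σ(L/K) = 0.52 / 1084 = 4.797e-4 m/d (same in every zone)
Zone A: v = q/n = 4.797e-4/0.26 = 0.001845 m/d → t_A = 244/0.001845 = 132300 d
Zone B: v = q/n = 4.797e-4/0.17 = 0.002822 m/d → t_B = 307/0.002822 = 108800 d
Total t = 132300 + 108800 = 241100 d
   = 241100 / 365 = 660 yr

660 years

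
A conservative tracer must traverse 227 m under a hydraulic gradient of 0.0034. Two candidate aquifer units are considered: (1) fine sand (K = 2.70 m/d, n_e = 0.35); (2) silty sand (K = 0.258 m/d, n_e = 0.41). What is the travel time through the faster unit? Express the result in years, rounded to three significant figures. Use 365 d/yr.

23.7 years

Unit 1 (fine sand): v = 2.70×0.0034/0.35 = 0.02623 m/d, t = 227/0.02623 = 8655 d
Unit 2 (silty sand): v = 0.258×0.0034/0.41 = 0.002140 m/d, t = 227/0.002140 = 106100 d
Faster: 8655 d / 365 = 23.7 yr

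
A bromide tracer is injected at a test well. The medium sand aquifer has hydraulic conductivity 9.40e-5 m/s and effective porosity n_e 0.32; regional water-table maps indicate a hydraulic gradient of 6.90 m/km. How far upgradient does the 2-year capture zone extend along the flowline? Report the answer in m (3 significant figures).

K = 9.40e-5 m/s × 86400 s/d = 8.122 m/d
Darcy flux q = K·i = 8.122 × 0.0069 = 0.05604 m/d
v_s = q/n_e = 0.05604/0.32 = 0.1751 m/d
T = 2 yr × 365 = 730 d
L = v × T = 0.1751 × 730 = 127.8 m

128 m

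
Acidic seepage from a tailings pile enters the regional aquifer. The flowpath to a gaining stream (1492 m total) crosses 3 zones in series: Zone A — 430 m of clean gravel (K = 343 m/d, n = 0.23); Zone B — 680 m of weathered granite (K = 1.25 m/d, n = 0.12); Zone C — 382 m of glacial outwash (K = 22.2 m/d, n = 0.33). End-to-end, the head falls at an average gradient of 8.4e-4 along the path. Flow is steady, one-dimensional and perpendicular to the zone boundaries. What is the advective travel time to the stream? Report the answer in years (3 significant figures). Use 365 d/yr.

377 years

Steady 1-D flow in series ⇒ the Darcy flux q is identical in every zone and the zone head losses add (resistances L/K in series).
Σ(L/K) = 430/343 + 680/1.25 + 382/22.2 = 1.254 + 544.0 + 17.21 = 562.5 d
K_eq = L_total / Σ(L/K) = 1492 / 562.5 = 2.653 m/d
q = K_eq · i = 2.653 × 8.4e-4 = 0.002228 m/d (same in every zone)
Zone A: v = q/n = 0.002228/0.23 = 0.009688 m/d → t_A = 430/0.009688 = 44390 d
Zone B: v = q/n = 0.002228/0.12 = 0.01857 m/d → t_B = 680/0.01857 = 36620 d
Zone C: v = q/n = 0.002228/0.33 = 0.006752 m/d → t_C = 382/0.006752 = 56570 d
Total t = 44390 + 36620 + 56570 = 137600 d
   = 137600 / 365 = 377 yr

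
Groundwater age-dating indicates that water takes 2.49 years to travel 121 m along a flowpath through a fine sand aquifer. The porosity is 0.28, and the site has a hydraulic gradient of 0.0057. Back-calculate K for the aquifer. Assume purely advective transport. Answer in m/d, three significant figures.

6.54 m/d

t = 2.49 years = 908.9 d
v = L / t = 121 / 908.9 = 0.1331 m/d
K = v · n / i = 0.1331 × 0.28 / 0.0057 = 6.54 m/d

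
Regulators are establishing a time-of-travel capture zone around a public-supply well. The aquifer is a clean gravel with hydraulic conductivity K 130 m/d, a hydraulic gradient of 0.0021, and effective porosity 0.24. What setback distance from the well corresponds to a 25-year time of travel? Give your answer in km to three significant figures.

q = Ki = 130 × 0.0021 = 0.2730 m/d
v = Ki/n = 130·0.0021/0.24 = 1.138 m/d
T = 25 yr × 365 = 9125 d
L = v × T = 1.138 × 9125 = 10380 m
   = 10.4 km

10.4 km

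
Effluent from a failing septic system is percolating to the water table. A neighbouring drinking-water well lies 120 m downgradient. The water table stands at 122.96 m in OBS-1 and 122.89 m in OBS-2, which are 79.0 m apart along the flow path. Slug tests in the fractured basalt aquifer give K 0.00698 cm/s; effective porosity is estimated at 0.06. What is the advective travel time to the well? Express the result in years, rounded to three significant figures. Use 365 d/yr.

3.69 years

Hydraulic gradient i = (122.96 − 122.89) / 79.0 = 0.07 / 79.0 = 8.861e-4
K = 0.00698 cm/s × 864 = 6.031 m/d
Darcy flux q = K·i = 6.031 × 8.861e-4 = 0.005344 m/d
Average linear velocity = 0.005344 / 0.06 = 0.08906 m/d
t = L / v = 120 / 0.08906 = 1347 d
   = 1347 / 365 = 3.69 yr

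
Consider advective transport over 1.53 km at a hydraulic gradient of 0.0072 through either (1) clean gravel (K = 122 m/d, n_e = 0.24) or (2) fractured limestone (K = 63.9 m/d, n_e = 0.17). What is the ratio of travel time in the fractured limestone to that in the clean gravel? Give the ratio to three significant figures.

Unit 1 (clean gravel): v = 122×0.0072/0.24 = 3.660 m/d, t = 1530/3.660 = 418.0 d
Unit 2 (fractured limestone): v = 63.9×0.0072/0.17 = 2.706 m/d, t = 1530/2.706 = 565.3 d
t(fractured limestone) / t(clean gravel) = 565.3/418.0 = 1.35

1.35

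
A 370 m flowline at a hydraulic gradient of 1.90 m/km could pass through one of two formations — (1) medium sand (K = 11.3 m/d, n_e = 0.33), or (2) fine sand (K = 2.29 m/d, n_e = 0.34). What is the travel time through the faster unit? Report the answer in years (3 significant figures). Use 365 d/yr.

Unit 1 (medium sand): v = 11.3×0.0019/0.33 = 0.06506 m/d, t = 370/0.06506 = 5687 d
Unit 2 (fine sand): v = 2.29×0.0019/0.34 = 0.01280 m/d, t = 370/0.01280 = 28910 d
Faster: 5687 d / 365 = 15.6 yr

15.6 years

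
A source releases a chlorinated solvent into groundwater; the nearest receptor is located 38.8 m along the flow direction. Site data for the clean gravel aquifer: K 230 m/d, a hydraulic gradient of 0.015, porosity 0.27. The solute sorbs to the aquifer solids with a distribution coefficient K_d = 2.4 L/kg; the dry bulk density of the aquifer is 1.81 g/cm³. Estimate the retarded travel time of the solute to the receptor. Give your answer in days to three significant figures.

51.9 days

Specific discharge q = 230 × 0.015 = 3.450 m/d
v_s = q/n_e = 3.450/0.27 = 12.78 m/d
Retardation R = 1 + ρ_b·K_d/n = 1 + 1.81×2.4/0.27 = 17.09
Contaminant velocity v_c = v/R = 12.78/17.09 = 0.7477 m/d
t = L/v_c = 38.8/0.7477 = 51.89 d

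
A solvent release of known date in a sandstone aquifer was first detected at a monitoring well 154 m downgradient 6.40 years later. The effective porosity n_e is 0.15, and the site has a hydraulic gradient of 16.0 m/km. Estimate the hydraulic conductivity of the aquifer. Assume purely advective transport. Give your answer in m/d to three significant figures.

0.618 m/d

t = 6.40 years = 2336 d
v = L / t = 154 / 2336 = 0.06592 m/d
K = v · n / i = 0.06592 × 0.15 / 0.016 = 0.618 m/d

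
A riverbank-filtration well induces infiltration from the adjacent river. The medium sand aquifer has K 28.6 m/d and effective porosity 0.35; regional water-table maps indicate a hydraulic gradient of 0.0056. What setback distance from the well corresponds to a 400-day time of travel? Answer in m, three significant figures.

183 m

Darcy flux q = K·i = 28.6 × 0.0056 = 0.1602 m/d
v_s = q/n_e = 0.1602/0.35 = 0.4576 m/d
L = v × T = 0.4576 × 400 = 183.0 m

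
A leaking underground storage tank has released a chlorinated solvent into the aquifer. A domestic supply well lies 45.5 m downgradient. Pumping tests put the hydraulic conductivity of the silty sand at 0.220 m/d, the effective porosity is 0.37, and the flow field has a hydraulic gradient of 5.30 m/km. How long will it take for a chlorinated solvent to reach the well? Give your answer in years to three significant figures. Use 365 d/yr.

Darcy flux q = K·i = 0.220 × 0.0053 = 0.001166 m/d
v_s = q/n_e = 0.001166/0.37 = 0.003151 m/d
t = L / v = 45.5 / 0.003151 = 14440 d
   = 14440 / 365 = 39.6 yr

39.6 years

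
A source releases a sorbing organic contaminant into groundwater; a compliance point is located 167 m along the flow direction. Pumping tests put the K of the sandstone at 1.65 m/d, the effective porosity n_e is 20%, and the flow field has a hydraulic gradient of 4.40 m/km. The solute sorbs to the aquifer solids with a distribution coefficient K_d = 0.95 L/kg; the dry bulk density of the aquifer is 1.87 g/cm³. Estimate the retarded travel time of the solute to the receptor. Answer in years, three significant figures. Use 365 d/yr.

q = Ki = 1.65 × 0.0044 = 0.007260 m/d
Average linear velocity = 0.007260 / 0.20 = 0.03630 m/d
Retardation R = 1 + ρ_b·K_d/n = 1 + 1.87×0.95/0.20 = 9.882
Contaminant velocity v_c = v/R = 0.03630/9.882 = 0.003673 m/d
t = L/v_c = 167/0.003673 = 45460 d
   = 45460/365 = 125 yr

125 years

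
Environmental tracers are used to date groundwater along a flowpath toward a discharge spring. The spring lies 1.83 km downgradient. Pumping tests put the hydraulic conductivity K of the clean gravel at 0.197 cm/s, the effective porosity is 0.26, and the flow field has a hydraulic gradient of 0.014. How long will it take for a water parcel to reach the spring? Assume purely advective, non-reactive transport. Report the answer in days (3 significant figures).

K = 0.197 cm/s × 864 = 170.2 m/d
Darcy flux q = K·i = 170.2 × 0.014 = 2.383 m/d
v = Ki/n = 170.2·0.014/0.26 = 9.165 m/d
L = 1.83 km = 1830 m
t = L / v = 1830 / 9.165 = 199.7 d

200 days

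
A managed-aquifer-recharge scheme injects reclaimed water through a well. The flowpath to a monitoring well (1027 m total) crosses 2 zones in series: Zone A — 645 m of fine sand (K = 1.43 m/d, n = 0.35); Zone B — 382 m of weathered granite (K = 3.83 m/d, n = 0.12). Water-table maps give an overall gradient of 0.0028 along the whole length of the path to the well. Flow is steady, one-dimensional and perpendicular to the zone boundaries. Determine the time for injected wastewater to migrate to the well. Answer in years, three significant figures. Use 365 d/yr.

143 years

Steady 1-D flow in series ⇒ the Darcy flux q is identical in every zone and the zone head losses add (resistances L/K in series).
Σ(L/K) = 645/1.43 + 382/3.83 = 451.0 + 99.74 = 550.8 d
K_eq = L_total / Σ(L/K) = 1027 / 550.8 = 1.865 m/d
q = K_eq · i = 1.865 × 0.0028 = 0.005221 m/d (same in every zone)
Zone A: v = q/n = 0.005221/0.35 = 0.01492 m/d → t_A = 645/0.01492 = 43240 d
Zone B: v = q/n = 0.005221/0.12 = 0.04351 m/d → t_B = 382/0.04351 = 8780 d
Total t = 43240 + 8780 = 52020 d
   = 52020 / 365 = 143 yr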